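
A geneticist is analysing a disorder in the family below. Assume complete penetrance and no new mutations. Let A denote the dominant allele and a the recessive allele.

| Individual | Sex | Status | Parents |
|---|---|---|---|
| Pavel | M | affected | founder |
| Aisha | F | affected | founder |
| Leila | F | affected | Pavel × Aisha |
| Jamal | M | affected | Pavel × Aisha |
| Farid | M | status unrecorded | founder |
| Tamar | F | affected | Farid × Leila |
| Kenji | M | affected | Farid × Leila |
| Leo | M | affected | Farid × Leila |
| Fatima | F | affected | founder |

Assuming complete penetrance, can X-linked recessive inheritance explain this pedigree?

A consistent assignment under X-linked recessive exists: Pavel X^a Y, Aisha X^a X^a, Leila X^a X^a, Jamal X^a Y, Farid X^a Y, Tamar X^a X^a, Kenji X^a Y, Leo X^a Y, Fatima X^a X^a.
In this assignment every recorded phenotype matches its genotype and every non-founder's genotype is obtainable from its parents' genotypes, so the pedigree is consistent.

Yes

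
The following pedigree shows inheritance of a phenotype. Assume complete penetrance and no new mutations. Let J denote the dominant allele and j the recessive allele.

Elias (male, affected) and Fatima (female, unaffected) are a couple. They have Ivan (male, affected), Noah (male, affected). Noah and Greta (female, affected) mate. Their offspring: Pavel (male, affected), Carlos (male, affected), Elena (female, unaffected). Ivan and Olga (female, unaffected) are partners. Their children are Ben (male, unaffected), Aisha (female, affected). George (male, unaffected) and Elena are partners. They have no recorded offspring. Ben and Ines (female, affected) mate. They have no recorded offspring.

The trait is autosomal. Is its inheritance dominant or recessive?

Noah and Greta are both affected yet have an unaffected child Elena. Under a recessive model two affected parents are homozygous and every child would be affected, so the trait cannot be recessive.

dominant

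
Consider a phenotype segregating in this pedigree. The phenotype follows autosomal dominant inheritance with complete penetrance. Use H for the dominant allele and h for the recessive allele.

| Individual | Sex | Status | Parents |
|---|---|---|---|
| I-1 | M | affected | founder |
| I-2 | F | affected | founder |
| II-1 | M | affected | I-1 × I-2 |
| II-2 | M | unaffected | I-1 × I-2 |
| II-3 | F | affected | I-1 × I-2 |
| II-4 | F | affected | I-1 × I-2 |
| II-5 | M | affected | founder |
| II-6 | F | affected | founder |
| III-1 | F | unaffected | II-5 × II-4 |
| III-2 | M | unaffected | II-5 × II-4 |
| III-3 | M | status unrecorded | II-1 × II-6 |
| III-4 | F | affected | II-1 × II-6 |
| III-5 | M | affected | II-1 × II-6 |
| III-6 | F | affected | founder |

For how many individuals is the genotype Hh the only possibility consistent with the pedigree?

4

Obligate heterozygotes: I-1 is affected so carries H and passed h to II-2 (hh), so I-1 is Hh; I-2 is affected so carries H and passed h to II-2 (hh), so I-2 is Hh; II-4 is affected so carries H and passed h to III-1 (hh), so II-4 is Hh; II-5 is affected so carries H and passed h to III-1 (hh), so II-5 is Hh.
Every other individual is either homozygous by phenotype or has at least one consistent homozygous assignment, so the count is 4.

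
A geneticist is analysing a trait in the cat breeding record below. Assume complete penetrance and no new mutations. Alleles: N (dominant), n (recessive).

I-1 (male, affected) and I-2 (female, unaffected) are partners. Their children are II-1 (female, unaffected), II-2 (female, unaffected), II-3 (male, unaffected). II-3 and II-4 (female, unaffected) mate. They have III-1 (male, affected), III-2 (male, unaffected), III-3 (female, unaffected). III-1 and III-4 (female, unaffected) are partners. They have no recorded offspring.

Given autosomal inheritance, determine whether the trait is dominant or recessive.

II-3 and II-4 are both unaffected yet have an affected child III-1. Under dominance, an affected child requires at least one affected parent, so the trait cannot be dominant.

recessive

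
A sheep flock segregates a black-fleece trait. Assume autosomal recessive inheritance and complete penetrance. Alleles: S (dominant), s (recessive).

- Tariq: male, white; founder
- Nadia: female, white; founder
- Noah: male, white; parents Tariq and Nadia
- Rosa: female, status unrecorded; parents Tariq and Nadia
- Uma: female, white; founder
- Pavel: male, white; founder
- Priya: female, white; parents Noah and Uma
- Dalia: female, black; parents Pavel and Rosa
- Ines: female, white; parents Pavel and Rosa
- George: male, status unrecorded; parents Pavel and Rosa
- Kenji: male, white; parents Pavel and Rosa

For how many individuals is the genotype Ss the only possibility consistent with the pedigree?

1

Obligate heterozygotes: Pavel is white so carries S and passed s to Dalia (ss), so Pavel is Ss.
Every other individual is either homozygous by phenotype or has at least one consistent homozygous assignment, so the count is 1.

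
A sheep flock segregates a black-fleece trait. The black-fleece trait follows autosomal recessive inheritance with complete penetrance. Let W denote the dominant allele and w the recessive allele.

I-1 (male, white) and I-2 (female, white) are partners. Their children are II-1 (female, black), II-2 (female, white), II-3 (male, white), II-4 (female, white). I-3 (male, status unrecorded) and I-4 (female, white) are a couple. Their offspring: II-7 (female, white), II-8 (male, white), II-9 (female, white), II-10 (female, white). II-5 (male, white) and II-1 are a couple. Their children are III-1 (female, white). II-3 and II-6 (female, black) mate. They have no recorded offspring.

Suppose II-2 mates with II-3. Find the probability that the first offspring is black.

I-1 is white so carries W and passed w to II-1 (ww), so I-1 is Ww.
I-2 is white so carries W and passed w to II-1 (ww), so I-2 is Ww.
II-2 is a white offspring of I-1 (Ww) × I-2 (Ww), whose cross gives 1/4 WW : 1/2 Ww : 1/4 ww; conditioning on being white, II-2 is WW with probability 1/3, Ww with probability 2/3.
II-3 is a white offspring of I-1 (Ww) × I-2 (Ww), whose cross gives 1/4 WW : 1/2 Ww : 1/4 ww; conditioning on being white, II-3 is WW with probability 1/3, Ww with probability 2/3.
Summing over parental genotype combinations, P(offspring is black) = 4/9·1/4 = 1/9.

1/9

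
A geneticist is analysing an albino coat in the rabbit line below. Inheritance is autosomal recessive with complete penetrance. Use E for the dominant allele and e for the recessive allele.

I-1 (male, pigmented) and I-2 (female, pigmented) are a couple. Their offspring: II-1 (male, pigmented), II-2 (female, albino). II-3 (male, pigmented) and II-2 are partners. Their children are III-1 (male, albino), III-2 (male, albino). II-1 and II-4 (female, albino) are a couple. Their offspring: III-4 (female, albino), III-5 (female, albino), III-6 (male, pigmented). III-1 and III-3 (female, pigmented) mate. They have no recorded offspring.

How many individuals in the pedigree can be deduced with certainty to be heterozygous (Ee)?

5

Obligate heterozygotes: I-1 is pigmented so carries E and passed e to II-2 (ee), so I-1 is Ee; I-2 is pigmented so carries E and passed e to II-2 (ee), so I-2 is Ee; II-1 is pigmented so carries E and passed e to III-4 (ee), so II-1 is Ee; II-3 is pigmented so carries E and passed e to III-1 (ee), so II-3 is Ee; III-6 is pigmented so carries E and received e from II-4 (ee), so III-6 is Ee.
Every other individual is either homozygous by phenotype or has at least one consistent homozygous assignment, so the count is 5.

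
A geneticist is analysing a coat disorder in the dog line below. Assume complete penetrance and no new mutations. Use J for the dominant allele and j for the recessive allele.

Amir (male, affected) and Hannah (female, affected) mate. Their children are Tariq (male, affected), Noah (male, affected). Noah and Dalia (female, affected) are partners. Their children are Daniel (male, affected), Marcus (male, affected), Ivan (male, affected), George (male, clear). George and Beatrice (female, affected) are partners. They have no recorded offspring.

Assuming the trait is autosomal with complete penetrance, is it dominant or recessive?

Noah and Dalia are both affected yet have a clear child George. Under a recessive model two affected parents are homozygous and every child would be affected, so the trait cannot be recessive.

dominant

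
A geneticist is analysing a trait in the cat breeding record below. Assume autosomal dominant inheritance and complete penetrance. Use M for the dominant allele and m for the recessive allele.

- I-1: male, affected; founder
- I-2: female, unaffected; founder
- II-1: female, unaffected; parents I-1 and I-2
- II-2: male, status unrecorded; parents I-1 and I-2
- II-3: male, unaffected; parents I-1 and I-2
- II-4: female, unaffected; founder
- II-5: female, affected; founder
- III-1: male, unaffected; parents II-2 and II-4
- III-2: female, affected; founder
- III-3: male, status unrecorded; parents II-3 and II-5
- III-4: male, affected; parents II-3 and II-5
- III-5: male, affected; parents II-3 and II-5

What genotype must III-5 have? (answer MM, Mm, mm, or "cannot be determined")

From phenotype alone, III-5 is MM or Mm.
III-5 is affected so carries M and received m from II-3 (mm), so III-5 is Mm.

Mm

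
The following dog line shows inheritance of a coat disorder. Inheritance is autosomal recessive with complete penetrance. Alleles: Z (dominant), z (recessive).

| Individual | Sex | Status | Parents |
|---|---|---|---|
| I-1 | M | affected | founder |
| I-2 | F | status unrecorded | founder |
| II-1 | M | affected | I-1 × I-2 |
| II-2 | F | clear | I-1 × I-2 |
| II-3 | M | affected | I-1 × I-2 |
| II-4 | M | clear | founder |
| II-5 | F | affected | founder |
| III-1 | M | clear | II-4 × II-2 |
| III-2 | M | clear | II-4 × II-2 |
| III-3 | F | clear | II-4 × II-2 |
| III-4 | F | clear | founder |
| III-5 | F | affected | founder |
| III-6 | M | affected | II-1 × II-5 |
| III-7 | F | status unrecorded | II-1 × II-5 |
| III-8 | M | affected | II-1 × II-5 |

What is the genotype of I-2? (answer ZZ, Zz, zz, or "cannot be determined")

Zz

From phenotype alone, I-2 is ZZ or Zz or zz.
I-2 passed Z to II-2 (Zz, whose z came from I-1) and passed z to II-1 (zz), so I-2 is Zz.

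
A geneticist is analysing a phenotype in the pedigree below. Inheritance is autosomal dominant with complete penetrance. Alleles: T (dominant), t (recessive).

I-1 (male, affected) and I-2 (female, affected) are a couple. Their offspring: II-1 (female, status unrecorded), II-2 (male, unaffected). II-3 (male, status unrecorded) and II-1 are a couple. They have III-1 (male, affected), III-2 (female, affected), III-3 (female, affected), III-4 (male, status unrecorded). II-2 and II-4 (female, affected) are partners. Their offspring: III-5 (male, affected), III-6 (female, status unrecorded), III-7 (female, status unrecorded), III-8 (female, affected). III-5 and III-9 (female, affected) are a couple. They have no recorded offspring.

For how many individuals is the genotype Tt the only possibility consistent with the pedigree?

Obligate heterozygotes: I-1 is affected so carries T and passed t to II-2 (tt), so I-1 is Tt; I-2 is affected so carries T and passed t to II-2 (tt), so I-2 is Tt; III-5 is affected so carries T and received t from II-2 (tt), so III-5 is Tt; III-8 is affected so carries T and received t from II-2 (tt), so III-8 is Tt.
Every other individual is either homozygous by phenotype or has at least one consistent homozygous assignment, so the count is 4.

4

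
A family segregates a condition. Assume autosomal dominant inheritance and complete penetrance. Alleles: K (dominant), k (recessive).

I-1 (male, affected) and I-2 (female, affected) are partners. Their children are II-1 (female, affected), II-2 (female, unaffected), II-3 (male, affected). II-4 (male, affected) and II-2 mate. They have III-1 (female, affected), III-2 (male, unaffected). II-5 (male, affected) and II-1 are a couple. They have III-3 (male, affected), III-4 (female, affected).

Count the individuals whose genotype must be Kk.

Obligate heterozygotes: I-1 is affected so carries K and passed k to II-2 (kk), so I-1 is Kk; I-2 is affected so carries K and passed k to II-2 (kk), so I-2 is Kk; II-4 is affected so carries K and passed k to III-2 (kk), so II-4 is Kk; III-1 is affected so carries K and received k from II-2 (kk), so III-1 is Kk.
Every other individual is either homozygous by phenotype or has at least one consistent homozygous assignment, so the count is 4.

4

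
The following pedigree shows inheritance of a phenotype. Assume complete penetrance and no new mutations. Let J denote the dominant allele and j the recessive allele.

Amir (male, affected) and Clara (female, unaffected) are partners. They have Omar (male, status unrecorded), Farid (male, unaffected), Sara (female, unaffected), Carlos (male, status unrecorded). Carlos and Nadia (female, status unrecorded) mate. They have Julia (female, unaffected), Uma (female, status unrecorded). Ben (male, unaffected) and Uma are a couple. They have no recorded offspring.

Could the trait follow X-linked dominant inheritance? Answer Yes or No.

No

Under X-linked dominant, Sara (unaffected, female) cannot arise from Amir (affected) × Clara (unaffected).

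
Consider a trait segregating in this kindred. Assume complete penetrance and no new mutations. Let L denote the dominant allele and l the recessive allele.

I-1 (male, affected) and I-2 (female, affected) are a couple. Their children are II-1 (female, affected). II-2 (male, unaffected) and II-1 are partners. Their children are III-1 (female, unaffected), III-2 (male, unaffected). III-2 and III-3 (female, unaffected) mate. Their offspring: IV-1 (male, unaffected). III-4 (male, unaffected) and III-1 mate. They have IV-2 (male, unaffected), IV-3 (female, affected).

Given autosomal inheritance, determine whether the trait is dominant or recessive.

III-4 and III-1 are both unaffected yet have an affected child IV-3. Under dominance, an affected child requires at least one affected parent, so the trait cannot be dominant.

recessive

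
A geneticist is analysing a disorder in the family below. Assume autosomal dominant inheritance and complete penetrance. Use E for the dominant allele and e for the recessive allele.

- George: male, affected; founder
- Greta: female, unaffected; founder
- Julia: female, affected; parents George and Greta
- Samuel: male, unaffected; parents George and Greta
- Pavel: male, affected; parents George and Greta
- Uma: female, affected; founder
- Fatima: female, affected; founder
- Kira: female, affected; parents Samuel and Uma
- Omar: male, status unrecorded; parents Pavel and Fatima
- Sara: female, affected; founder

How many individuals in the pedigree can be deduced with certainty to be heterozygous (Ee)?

4

Obligate heterozygotes: George is affected so carries E and passed e to Samuel (ee), so George is Ee; Julia is affected so carries E and received e from Greta (ee), so Julia is Ee; Pavel is affected so carries E and received e from Greta (ee), so Pavel is Ee; Kira is affected so carries E and received e from Samuel (ee), so Kira is Ee.
Every other individual is either homozygous by phenotype or has at least one consistent homozygous assignment, so the count is 4.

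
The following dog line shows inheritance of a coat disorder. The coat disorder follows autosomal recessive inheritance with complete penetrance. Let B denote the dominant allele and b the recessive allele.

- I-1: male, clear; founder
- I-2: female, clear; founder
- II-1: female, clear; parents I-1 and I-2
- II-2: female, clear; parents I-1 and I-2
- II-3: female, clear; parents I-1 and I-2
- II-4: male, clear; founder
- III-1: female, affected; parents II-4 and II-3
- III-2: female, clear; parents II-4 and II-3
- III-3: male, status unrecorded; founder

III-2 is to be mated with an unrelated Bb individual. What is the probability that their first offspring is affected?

1/6

II-4 is clear so carries B and passed b to III-1 (bb), so II-4 is Bb.
II-3 is clear so carries B and passed b to III-1 (bb), so II-3 is Bb.
III-2 is a clear offspring of II-4 (Bb) × II-3 (Bb), whose cross gives 1/4 BB : 1/2 Bb : 1/4 bb; conditioning on being clear, III-2 is BB with probability 1/3, Bb with probability 2/3.
Summing over parental genotype combinations, P(offspring is affected) = 2/3·1/4 = 1/6.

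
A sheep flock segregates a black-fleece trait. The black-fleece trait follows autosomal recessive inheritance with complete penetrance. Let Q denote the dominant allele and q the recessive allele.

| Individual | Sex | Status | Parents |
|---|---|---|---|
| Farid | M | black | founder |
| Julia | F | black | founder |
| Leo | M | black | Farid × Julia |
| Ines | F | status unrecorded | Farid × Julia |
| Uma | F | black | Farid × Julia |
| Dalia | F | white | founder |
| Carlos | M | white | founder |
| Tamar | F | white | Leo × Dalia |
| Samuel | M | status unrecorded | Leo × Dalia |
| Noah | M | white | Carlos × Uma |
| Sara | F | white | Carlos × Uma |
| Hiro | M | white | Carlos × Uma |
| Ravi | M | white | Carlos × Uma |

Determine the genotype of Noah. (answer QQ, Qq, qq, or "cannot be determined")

Qq

From phenotype alone, Noah is QQ or Qq.
Noah is white so carries Q and received q from Uma (qq), so Noah is Qq.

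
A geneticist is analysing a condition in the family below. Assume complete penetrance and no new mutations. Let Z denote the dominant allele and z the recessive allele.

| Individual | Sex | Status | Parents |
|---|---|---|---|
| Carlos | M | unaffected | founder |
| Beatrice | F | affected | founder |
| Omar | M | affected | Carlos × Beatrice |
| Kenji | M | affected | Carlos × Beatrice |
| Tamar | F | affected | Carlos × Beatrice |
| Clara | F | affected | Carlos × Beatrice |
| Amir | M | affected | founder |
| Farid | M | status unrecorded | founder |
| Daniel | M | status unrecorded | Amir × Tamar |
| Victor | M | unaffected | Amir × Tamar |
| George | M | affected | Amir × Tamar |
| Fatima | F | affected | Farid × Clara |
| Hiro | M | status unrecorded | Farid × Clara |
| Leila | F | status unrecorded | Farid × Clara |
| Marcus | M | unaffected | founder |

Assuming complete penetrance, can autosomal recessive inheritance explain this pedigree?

No

Under autosomal recessive, Victor (unaffected, male) cannot arise from Amir (affected) × Tamar (affected).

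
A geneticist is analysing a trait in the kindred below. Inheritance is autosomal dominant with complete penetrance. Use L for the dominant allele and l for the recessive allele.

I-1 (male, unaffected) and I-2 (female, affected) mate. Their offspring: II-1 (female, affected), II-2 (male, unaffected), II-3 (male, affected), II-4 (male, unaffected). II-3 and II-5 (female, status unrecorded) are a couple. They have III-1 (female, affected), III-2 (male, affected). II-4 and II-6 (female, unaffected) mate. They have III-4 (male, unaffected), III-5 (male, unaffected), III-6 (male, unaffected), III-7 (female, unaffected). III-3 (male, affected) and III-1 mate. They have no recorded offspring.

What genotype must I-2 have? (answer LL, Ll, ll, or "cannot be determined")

Ll

From phenotype alone, I-2 is LL or Ll.
I-2 is affected so carries L and passed l to II-2 (ll), so I-2 is Ll.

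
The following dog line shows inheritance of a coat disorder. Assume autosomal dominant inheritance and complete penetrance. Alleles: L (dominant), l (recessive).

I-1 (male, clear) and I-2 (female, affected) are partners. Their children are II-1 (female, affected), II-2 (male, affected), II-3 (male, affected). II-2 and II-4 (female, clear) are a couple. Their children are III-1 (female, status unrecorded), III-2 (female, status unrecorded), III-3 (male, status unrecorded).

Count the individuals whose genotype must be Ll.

3

Obligate heterozygotes: II-1 is affected so carries L and received l from I-1 (ll), so II-1 is Ll; II-2 is affected so carries L and received l from I-1 (ll), so II-2 is Ll; II-3 is affected so carries L and received l from I-1 (ll), so II-3 is Ll.
Every other individual is either homozygous by phenotype or has at least one consistent homozygous assignment, so the count is 3.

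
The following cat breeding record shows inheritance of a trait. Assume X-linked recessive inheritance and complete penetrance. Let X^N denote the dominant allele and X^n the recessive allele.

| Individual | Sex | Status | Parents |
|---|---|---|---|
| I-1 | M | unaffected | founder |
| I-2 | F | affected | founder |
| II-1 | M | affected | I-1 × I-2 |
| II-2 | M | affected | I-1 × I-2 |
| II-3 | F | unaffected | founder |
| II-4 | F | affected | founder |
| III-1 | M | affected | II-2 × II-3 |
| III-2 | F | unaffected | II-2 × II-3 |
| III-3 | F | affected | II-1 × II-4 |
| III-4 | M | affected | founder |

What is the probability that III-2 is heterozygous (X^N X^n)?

1

III-2 is unaffected so carries N and received n from II-2 (X^n Y), so III-2 is X^N X^n, giving P(X^N X^n) = 1.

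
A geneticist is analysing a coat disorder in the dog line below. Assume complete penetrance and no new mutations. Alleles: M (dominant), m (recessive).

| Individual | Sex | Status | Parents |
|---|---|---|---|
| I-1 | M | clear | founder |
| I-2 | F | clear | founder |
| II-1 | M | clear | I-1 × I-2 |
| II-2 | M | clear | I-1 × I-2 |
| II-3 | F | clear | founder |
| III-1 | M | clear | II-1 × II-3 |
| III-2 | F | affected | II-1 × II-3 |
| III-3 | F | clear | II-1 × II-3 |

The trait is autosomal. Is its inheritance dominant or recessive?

II-1 and II-3 are both clear yet have an affected child III-2. Under dominance, an affected child requires at least one affected parent, so the trait cannot be dominant.

recessive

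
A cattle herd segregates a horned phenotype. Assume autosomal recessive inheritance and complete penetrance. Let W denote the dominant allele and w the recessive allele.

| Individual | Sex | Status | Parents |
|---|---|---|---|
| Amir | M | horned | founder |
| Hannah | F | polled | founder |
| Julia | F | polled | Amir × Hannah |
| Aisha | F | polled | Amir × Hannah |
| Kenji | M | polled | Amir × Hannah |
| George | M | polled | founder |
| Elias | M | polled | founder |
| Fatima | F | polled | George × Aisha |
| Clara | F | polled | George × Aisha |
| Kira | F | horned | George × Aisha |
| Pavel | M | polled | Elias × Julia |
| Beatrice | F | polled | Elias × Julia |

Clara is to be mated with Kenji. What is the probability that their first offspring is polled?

George is polled so carries W and passed w to Kira (ww), so George is Ww.
Aisha is polled so carries W and received w from Amir (ww), so Aisha is Ww.
Clara is a polled offspring of George (Ww) × Aisha (Ww), whose cross gives 1/4 WW : 1/2 Ww : 1/4 ww; conditioning on being polled, Clara is WW with probability 1/3, Ww with probability 2/3.
Kenji is polled so carries W and received w from Amir (ww), so Kenji is Ww.
Summing over parental genotype combinations, P(offspring is polled) = 1/3·1 + 2/3·3/4 = 5/6.

5/6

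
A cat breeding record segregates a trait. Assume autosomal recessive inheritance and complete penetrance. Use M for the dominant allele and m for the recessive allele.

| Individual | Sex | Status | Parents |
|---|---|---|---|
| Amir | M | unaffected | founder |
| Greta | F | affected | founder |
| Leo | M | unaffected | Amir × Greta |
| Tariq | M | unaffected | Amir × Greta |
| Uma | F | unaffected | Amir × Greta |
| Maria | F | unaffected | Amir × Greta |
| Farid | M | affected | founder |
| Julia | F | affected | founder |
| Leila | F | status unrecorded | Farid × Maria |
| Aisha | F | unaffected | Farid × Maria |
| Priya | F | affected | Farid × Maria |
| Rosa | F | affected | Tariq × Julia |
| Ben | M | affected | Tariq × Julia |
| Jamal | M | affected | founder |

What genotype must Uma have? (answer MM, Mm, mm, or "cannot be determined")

Mm

From phenotype alone, Uma is MM or Mm.
Uma is unaffected so carries M and received m from Greta (mm), so Uma is Mm.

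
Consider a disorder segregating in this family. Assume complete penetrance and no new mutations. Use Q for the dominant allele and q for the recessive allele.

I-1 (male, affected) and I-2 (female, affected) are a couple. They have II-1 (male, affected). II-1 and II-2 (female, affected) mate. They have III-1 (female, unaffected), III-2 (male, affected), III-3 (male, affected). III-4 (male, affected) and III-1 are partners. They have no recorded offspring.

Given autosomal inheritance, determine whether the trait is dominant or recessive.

dominant

II-1 and II-2 are both affected yet have an unaffected child III-1. Under a recessive model two affected parents are homozygous and every child would be affected, so the trait cannot be recessive.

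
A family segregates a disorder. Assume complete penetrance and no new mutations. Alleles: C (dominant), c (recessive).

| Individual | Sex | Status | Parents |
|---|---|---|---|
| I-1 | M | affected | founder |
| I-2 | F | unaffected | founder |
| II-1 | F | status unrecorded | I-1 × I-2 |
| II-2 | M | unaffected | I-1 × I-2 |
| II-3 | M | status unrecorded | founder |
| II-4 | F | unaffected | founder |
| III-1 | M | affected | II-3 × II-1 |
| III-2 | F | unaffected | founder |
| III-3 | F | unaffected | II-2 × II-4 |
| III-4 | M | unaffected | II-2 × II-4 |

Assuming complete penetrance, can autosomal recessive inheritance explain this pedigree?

A consistent assignment under autosomal recessive exists: I-1 cc, I-2 CC, II-1 Cc, II-2 Cc, II-3 Cc, II-4 CC, III-1 cc, III-2 CC, III-3 CC, III-4 CC.
In this assignment every recorded phenotype matches its genotype and every non-founder's genotype is obtainable from its parents' genotypes, so the pedigree is consistent.

Yes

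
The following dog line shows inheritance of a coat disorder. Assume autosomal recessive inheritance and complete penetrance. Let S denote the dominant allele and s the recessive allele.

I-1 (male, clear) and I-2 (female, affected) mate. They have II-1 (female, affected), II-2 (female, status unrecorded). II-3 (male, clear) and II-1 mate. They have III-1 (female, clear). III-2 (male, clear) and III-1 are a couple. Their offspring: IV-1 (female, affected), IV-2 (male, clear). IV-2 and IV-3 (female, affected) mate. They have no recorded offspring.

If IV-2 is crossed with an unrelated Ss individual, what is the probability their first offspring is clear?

5/6

III-2 is clear so carries S and passed s to IV-1 (ss), so III-2 is Ss.
III-1 is clear so carries S and received s from II-1 (ss), so III-1 is Ss.
IV-2 is a clear offspring of III-2 (Ss) × III-1 (Ss), whose cross gives 1/4 SS : 1/2 Ss : 1/4 ss; conditioning on being clear, IV-2 is SS with probability 1/3, Ss with probability 2/3.
Summing over parental genotype combinations, P(offspring is clear) = 1/3·1 + 2/3·3/4 = 5/6.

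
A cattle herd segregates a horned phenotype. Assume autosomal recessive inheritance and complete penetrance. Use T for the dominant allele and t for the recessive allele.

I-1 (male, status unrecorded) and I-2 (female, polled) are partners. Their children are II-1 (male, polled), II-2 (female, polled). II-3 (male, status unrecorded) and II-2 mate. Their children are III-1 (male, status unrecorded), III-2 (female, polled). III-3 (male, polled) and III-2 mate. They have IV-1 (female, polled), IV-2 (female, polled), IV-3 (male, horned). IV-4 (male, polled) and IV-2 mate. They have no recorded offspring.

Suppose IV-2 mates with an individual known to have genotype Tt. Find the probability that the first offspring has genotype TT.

III-3 is polled so carries T and passed t to IV-3 (tt), so III-3 is Tt.
III-2 is polled so carries T and passed t to IV-3 (tt), so III-2 is Tt.
IV-2 is a polled offspring of III-3 (Tt) × III-2 (Tt), whose cross gives 1/4 TT : 1/2 Tt : 1/4 tt; conditioning on being polled, IV-2 is TT with probability 1/3, Tt with probability 2/3.
Summing over parental genotype combinations, P(offspring has genotype TT) = 1/3·1/2 + 2/3·1/4 = 1/3.

1/3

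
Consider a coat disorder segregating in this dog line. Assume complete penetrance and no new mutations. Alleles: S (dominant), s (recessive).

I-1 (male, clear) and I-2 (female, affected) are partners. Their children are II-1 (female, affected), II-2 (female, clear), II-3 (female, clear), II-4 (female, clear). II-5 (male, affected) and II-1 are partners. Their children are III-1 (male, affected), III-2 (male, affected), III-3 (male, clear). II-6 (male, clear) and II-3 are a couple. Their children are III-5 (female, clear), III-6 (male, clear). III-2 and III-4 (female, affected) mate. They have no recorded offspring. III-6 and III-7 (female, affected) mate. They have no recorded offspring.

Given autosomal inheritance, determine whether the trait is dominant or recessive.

dominant

II-5 and II-1 are both affected yet have a clear child III-3. Under a recessive model two affected parents are homozygous and every child would be affected, so the trait cannot be recessive.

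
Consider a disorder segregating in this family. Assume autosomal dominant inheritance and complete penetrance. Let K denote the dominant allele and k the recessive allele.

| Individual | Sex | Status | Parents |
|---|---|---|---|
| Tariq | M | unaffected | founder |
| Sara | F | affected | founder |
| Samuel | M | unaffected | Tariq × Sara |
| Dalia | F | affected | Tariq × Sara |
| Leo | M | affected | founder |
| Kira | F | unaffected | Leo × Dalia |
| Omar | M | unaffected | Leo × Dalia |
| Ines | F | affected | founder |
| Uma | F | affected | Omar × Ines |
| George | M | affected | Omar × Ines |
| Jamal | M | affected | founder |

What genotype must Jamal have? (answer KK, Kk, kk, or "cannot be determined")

Jamal's phenotype allows KK or Kk, and no parent or child forces a single allele at both positions; consistent genotype assignments exist with Jamal as KK or Kk.

cannot be determined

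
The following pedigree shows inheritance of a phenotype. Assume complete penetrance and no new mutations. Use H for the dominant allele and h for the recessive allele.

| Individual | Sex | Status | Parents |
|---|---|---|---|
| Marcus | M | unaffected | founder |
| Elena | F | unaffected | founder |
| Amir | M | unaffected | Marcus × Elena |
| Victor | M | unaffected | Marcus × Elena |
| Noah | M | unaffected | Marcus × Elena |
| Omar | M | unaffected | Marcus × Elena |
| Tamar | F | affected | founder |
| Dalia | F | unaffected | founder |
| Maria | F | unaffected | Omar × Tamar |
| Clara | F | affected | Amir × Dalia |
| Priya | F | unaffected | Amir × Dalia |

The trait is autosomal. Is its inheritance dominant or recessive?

Amir and Dalia are both unaffected yet have an affected child Clara. Under dominance, an affected child requires at least one affected parent, so the trait cannot be dominant.

recessive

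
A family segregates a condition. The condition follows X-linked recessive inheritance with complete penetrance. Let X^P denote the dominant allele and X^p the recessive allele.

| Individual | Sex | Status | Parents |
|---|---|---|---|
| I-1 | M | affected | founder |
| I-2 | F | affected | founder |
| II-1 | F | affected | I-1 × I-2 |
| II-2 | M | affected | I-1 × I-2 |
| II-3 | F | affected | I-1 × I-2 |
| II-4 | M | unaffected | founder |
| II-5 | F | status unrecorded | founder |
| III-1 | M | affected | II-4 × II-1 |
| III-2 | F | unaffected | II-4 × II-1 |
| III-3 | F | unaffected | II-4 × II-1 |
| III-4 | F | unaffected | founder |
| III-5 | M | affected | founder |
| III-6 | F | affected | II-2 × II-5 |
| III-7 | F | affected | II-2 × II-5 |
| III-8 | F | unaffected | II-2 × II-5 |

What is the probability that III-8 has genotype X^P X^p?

III-8 is unaffected so carries P and received p from II-2 (X^p Y), so III-8 is X^P X^p, giving P(X^P X^p) = 1.

1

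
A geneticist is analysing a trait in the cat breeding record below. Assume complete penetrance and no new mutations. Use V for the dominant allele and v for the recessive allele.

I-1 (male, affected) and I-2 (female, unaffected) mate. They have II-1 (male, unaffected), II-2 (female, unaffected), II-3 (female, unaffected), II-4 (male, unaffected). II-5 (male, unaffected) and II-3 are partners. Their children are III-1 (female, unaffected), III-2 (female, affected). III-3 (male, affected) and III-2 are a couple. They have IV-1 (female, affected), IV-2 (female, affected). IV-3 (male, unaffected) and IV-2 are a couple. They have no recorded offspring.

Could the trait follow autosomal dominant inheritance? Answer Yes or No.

Under autosomal dominant, III-2 (affected, female) cannot arise from II-5 (unaffected) × II-3 (unaffected).

No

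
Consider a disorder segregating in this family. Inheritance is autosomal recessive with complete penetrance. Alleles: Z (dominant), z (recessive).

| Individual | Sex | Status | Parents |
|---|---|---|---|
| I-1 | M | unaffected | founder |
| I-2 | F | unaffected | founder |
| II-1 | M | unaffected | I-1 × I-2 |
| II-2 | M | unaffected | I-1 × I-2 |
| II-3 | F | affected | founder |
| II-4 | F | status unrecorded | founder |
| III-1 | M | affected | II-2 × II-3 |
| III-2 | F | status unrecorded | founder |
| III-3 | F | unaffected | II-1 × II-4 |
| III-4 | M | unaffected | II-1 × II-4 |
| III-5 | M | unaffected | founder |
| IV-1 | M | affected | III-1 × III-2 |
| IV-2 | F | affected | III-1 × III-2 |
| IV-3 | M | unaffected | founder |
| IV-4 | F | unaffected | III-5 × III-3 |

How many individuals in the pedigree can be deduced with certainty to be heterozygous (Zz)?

1

Obligate heterozygotes: II-2 is unaffected so carries Z and passed z to III-1 (zz), so II-2 is Zz.
Every other individual is either homozygous by phenotype or has at least one consistent homozygous assignment, so the count is 1.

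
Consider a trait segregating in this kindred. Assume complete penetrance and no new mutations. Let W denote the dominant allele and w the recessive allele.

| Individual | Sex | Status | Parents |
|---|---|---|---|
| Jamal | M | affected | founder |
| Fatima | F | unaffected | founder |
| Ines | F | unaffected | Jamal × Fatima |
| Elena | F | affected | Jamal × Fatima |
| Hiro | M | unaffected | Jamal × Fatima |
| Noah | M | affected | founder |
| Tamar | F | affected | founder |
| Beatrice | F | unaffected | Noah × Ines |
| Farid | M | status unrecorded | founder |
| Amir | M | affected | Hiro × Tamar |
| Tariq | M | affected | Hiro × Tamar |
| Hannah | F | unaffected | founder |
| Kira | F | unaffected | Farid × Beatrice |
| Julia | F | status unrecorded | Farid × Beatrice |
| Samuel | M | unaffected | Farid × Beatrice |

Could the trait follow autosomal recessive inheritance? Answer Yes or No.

A consistent assignment under autosomal recessive exists: Jamal ww, Fatima Ww, Ines Ww, Elena ww, Hiro Ww, Noah ww, Tamar ww, Beatrice Ww, Farid WW, Amir ww, Tariq ww, Hannah WW, Kira WW, Julia WW, Samuel WW.
In this assignment every recorded phenotype matches its genotype and every non-founder's genotype is obtainable from its parents' genotypes, so the pedigree is consistent.

Yes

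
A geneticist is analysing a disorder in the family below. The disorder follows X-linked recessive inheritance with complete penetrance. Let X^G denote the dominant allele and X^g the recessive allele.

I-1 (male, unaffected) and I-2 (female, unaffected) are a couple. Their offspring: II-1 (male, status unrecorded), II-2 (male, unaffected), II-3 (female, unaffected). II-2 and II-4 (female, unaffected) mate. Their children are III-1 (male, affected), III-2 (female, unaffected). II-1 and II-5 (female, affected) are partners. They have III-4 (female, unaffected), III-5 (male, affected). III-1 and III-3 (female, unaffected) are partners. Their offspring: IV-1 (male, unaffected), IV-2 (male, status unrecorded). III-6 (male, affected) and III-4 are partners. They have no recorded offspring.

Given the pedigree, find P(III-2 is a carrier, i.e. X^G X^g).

II-2 is unaffected, so II-2 is X^G Y.
II-4 is unaffected so carries G and passed g to III-1 (X^g Y), so II-4 is X^G X^g.
Their cross gives offspring ratios 1/2 X^G X^G : 1/2 X^G X^g. Conditioning on III-2 being unaffected, P(X^G X^g) = 1/2 / 1 = 1/2.

1/2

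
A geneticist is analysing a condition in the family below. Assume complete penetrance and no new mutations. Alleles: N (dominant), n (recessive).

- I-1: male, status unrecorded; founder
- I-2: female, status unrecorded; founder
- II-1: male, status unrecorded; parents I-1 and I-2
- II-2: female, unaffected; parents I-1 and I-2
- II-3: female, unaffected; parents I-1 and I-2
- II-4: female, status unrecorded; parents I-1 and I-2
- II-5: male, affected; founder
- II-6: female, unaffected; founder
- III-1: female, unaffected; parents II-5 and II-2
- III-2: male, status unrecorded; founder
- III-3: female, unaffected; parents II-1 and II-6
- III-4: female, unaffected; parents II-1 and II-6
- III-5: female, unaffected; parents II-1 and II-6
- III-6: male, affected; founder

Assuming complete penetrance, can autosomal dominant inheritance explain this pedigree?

Yes

A consistent assignment under autosomal dominant exists: I-1 Nn, I-2 Nn, II-1 Nn, II-2 nn, II-3 nn, II-4 NN, II-5 Nn, II-6 nn, III-1 nn, III-2 NN, III-3 nn, III-4 nn, III-5 nn, III-6 NN.
In this assignment every recorded phenotype matches its genotype and every non-founder's genotype is obtainable from its parents' genotypes, so the pedigree is consistent.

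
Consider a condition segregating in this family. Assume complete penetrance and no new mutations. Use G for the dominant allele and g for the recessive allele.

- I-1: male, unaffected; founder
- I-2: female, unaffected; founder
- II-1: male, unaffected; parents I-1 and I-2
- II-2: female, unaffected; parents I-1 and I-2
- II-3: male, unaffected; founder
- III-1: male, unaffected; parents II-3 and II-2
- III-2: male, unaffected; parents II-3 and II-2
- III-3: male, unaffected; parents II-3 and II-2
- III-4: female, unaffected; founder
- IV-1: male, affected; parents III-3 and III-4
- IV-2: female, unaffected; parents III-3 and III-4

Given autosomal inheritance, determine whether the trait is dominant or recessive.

recessive

III-3 and III-4 are both unaffected yet have an affected child IV-1. Under dominance, an affected child requires at least one affected parent, so the trait cannot be dominant.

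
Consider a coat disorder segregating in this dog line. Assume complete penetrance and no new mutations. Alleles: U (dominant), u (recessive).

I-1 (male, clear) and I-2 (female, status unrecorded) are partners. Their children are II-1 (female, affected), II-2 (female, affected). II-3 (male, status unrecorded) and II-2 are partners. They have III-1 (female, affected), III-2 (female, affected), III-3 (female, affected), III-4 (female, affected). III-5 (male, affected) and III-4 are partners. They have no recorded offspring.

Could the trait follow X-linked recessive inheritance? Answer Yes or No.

No

Under X-linked recessive, II-1 (affected, female) cannot arise from I-1 (clear) × I-2 (unrecorded).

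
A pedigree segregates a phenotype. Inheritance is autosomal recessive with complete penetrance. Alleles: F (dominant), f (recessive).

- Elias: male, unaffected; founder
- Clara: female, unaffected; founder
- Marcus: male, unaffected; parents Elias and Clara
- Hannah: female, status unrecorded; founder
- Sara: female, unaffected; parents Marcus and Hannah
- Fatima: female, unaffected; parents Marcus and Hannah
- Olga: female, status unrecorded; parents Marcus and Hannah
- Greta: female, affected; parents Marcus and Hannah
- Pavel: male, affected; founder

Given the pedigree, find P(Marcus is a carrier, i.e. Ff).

Marcus is unaffected so carries F and passed f to Greta (ff), so Marcus is Ff, giving P(Ff) = 1.

1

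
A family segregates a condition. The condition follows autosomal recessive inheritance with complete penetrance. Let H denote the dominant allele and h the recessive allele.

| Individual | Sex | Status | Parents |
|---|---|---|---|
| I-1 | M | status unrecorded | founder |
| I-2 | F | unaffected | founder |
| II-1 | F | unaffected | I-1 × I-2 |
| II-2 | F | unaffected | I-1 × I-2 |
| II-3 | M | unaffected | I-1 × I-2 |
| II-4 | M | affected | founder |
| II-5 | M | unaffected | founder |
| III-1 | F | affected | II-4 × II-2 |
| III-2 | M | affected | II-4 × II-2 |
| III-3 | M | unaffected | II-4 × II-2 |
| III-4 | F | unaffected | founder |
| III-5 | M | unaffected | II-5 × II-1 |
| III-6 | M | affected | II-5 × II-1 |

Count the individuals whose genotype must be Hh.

4

Obligate heterozygotes: II-1 is unaffected so carries H and passed h to III-6 (hh), so II-1 is Hh; II-2 is unaffected so carries H and passed h to III-1 (hh), so II-2 is Hh; II-5 is unaffected so carries H and passed h to III-6 (hh), so II-5 is Hh; III-3 is unaffected so carries H and received h from II-4 (hh), so III-3 is Hh.
Every other individual is either homozygous by phenotype or has at least one consistent homozygous assignment, so the count is 4.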